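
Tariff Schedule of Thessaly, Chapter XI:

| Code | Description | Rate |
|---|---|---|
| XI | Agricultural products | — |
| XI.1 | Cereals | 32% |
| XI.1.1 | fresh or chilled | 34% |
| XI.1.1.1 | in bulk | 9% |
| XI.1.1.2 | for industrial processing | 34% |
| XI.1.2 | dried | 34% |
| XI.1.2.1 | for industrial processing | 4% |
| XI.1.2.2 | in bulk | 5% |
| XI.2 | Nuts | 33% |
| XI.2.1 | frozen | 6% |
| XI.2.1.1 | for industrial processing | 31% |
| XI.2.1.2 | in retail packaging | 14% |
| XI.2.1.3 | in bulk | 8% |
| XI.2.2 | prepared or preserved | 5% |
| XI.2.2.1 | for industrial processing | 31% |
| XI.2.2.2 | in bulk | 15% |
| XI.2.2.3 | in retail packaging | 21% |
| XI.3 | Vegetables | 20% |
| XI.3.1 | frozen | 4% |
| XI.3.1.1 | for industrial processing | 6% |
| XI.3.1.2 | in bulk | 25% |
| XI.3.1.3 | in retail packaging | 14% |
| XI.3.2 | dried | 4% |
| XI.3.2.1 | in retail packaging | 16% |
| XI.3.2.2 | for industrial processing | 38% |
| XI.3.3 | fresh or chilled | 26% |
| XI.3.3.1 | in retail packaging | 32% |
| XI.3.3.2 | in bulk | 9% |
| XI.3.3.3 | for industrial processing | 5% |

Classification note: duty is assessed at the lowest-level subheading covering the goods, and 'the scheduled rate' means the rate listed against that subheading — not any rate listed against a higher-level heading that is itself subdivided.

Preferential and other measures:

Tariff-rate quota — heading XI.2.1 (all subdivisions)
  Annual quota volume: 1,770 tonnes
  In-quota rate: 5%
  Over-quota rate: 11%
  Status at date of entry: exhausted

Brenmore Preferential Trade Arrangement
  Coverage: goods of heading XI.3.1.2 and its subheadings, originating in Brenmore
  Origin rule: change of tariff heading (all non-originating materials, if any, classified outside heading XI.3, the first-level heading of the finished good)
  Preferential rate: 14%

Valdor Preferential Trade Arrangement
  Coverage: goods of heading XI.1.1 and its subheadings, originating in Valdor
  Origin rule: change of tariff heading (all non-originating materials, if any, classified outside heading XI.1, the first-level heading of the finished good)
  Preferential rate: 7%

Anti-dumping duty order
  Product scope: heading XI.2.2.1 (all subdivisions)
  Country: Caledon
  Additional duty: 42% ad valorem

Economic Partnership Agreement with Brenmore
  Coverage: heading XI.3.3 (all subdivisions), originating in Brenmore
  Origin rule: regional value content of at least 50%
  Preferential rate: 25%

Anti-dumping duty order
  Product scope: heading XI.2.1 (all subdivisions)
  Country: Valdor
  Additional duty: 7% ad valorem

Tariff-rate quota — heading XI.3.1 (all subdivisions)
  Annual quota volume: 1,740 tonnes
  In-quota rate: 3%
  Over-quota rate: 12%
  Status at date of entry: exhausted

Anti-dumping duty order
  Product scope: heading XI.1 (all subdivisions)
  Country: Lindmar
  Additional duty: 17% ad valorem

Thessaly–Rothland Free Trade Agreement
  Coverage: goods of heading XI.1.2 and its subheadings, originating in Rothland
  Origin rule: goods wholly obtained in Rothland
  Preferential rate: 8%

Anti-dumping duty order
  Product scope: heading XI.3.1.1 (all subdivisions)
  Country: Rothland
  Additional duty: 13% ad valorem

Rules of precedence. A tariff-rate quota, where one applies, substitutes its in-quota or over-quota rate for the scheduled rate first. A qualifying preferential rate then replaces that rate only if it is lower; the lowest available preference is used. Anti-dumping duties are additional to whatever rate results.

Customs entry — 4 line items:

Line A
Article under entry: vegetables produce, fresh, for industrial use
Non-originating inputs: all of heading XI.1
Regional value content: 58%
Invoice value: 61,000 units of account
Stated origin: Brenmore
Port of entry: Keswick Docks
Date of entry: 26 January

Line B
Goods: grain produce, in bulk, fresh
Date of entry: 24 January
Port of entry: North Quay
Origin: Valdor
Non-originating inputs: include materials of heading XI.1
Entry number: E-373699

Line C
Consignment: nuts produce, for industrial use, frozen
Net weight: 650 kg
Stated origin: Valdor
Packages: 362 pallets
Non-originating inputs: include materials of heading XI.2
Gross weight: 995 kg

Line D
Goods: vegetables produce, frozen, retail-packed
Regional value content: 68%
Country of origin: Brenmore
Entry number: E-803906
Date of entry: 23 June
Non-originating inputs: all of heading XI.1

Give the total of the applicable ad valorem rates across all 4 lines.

Line A: vegetables → XI.3; fresh → XI.3.3; for industrial use → XI.3.3.3. Scheduled 5%. Brenmore agreement on XI.3.1.2: XI.3.3.3 not covered; Brenmore agreement on XI.3.3: RVC ≥ 50% → 25% available; preference 25% not lower than 5% → no reduction. → 5%.
Line B: grain → XI.1; fresh → XI.1.1; in bulk → XI.1.1.1. Scheduled 9%. Valdor agreement on XI.1.1: CTH not met. → 9%.
Line C: nuts → XI.2; frozen → XI.2.1; for industrial use → XI.2.1.1. Scheduled 31%. quota on XI.2.1 exhausted → over-quota 11%; Valdor agreement on XI.1.1: XI.2.1.1 not covered; anti-dumping (Valdor, XI.2.1): +7%; total 11% + 7% = 18%. → 18%.
Line D: vegetables → XI.3; frozen → XI.3.1; retail-packed → XI.3.1.3. Scheduled 14%. quota on XI.3.1 exhausted → over-quota 12%; Brenmore agreement on XI.3.1.2: XI.3.1.3 not covered; Brenmore agreement on XI.3.3: XI.3.1.3 not covered. → 12%.
Sum: 5% + 9% + 18% + 12% = 44%.

44%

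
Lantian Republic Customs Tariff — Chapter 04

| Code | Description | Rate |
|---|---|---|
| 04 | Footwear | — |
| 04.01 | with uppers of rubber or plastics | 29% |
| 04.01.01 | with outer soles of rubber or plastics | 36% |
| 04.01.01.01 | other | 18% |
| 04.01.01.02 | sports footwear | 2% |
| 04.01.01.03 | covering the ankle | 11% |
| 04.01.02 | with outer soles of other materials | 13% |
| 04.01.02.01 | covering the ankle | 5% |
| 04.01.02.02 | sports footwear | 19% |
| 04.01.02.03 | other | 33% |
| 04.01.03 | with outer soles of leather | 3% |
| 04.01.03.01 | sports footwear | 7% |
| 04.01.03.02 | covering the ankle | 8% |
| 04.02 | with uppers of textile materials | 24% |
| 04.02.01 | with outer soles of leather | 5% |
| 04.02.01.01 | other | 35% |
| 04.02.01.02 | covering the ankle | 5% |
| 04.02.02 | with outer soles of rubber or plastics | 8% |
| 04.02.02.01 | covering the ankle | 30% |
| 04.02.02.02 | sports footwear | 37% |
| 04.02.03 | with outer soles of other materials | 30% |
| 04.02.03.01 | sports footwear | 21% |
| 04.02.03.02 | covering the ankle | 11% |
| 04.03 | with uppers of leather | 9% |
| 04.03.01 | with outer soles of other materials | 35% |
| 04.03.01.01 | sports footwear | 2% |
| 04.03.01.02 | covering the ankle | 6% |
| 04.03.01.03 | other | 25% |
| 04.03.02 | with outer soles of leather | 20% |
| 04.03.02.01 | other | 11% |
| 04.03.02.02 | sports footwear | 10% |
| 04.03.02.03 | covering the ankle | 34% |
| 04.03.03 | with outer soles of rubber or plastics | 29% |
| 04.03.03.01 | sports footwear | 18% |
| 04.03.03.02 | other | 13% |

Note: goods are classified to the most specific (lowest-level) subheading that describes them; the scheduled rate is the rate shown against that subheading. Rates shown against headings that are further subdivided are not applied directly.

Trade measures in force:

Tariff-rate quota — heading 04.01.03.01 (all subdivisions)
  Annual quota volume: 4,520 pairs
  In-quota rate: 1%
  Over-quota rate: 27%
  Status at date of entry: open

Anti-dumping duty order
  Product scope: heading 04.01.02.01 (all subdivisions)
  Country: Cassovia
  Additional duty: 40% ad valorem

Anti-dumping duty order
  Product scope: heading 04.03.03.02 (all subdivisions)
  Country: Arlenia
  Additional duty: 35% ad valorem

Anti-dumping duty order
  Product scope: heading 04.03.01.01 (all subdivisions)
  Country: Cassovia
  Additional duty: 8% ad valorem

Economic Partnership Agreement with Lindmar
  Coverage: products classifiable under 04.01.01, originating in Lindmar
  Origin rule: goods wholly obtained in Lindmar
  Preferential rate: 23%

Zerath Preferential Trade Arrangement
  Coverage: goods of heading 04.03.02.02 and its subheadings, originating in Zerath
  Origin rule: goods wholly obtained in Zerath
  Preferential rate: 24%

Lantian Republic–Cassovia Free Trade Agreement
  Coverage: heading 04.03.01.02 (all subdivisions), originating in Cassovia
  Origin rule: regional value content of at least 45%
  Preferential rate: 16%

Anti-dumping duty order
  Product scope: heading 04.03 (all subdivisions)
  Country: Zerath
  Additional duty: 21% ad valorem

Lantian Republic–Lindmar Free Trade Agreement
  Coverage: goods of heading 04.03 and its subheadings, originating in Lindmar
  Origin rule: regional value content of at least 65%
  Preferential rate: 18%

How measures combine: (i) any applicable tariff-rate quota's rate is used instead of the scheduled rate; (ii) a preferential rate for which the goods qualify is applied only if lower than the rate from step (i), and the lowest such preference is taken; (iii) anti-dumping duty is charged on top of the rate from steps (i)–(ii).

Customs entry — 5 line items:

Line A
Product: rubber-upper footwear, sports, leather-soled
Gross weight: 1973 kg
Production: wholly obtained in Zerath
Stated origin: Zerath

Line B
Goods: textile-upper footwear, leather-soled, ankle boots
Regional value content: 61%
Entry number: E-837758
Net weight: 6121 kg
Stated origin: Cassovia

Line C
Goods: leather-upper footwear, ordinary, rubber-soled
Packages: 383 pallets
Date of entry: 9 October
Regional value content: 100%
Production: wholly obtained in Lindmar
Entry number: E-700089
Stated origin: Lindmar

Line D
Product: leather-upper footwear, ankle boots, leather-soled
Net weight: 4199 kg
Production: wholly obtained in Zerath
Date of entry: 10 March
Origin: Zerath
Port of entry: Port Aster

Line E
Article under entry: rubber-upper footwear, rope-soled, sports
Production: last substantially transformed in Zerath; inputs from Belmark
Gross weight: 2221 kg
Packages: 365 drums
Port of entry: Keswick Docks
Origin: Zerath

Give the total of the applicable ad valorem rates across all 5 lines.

93%

Line A: rubber-upper → 04.01; leather-soled → 04.01.03; sports → 04.01.03.01. Scheduled 7%. quota on 04.01.03.01 open → in-quota 1%; Zerath agreement on 04.03.02.02: 04.01.03.01 not covered. → 1%.
Line B: textile-upper → 04.02; leather-soled → 04.02.01; ankle boots → 04.02.01.02. Scheduled 5%. Cassovia agreement on 04.03.01.02: 04.02.01.02 not covered. → 5%.
Line C: leather-upper → 04.03; rubber-soled → 04.03.03; ordinary → 04.03.03.02. Scheduled 13%. Lindmar agreement on 04.01.01: 04.03.03.02 not covered; Lindmar agreement on 04.03: RVC ≥ 65% → 18% available; preference 18% not lower than 13% → no reduction. → 13%.
Line D: leather-upper → 04.03; leather-soled → 04.03.02; ankle boots → 04.03.02.03. Scheduled 34%. Zerath agreement on 04.03.02.02: 04.03.02.03 not covered; anti-dumping (Zerath, 04.03): +21%; total 34% + 21% = 55%. → 55%.
Line E: rubber-upper → 04.01; rope-soled → 04.01.02; sports → 04.01.02.02. Scheduled 19%. Zerath agreement on 04.03.02.02: 04.01.02.02 not covered. → 19%.
Sum: 1% + 5% + 13% + 55% + 19% = 93%.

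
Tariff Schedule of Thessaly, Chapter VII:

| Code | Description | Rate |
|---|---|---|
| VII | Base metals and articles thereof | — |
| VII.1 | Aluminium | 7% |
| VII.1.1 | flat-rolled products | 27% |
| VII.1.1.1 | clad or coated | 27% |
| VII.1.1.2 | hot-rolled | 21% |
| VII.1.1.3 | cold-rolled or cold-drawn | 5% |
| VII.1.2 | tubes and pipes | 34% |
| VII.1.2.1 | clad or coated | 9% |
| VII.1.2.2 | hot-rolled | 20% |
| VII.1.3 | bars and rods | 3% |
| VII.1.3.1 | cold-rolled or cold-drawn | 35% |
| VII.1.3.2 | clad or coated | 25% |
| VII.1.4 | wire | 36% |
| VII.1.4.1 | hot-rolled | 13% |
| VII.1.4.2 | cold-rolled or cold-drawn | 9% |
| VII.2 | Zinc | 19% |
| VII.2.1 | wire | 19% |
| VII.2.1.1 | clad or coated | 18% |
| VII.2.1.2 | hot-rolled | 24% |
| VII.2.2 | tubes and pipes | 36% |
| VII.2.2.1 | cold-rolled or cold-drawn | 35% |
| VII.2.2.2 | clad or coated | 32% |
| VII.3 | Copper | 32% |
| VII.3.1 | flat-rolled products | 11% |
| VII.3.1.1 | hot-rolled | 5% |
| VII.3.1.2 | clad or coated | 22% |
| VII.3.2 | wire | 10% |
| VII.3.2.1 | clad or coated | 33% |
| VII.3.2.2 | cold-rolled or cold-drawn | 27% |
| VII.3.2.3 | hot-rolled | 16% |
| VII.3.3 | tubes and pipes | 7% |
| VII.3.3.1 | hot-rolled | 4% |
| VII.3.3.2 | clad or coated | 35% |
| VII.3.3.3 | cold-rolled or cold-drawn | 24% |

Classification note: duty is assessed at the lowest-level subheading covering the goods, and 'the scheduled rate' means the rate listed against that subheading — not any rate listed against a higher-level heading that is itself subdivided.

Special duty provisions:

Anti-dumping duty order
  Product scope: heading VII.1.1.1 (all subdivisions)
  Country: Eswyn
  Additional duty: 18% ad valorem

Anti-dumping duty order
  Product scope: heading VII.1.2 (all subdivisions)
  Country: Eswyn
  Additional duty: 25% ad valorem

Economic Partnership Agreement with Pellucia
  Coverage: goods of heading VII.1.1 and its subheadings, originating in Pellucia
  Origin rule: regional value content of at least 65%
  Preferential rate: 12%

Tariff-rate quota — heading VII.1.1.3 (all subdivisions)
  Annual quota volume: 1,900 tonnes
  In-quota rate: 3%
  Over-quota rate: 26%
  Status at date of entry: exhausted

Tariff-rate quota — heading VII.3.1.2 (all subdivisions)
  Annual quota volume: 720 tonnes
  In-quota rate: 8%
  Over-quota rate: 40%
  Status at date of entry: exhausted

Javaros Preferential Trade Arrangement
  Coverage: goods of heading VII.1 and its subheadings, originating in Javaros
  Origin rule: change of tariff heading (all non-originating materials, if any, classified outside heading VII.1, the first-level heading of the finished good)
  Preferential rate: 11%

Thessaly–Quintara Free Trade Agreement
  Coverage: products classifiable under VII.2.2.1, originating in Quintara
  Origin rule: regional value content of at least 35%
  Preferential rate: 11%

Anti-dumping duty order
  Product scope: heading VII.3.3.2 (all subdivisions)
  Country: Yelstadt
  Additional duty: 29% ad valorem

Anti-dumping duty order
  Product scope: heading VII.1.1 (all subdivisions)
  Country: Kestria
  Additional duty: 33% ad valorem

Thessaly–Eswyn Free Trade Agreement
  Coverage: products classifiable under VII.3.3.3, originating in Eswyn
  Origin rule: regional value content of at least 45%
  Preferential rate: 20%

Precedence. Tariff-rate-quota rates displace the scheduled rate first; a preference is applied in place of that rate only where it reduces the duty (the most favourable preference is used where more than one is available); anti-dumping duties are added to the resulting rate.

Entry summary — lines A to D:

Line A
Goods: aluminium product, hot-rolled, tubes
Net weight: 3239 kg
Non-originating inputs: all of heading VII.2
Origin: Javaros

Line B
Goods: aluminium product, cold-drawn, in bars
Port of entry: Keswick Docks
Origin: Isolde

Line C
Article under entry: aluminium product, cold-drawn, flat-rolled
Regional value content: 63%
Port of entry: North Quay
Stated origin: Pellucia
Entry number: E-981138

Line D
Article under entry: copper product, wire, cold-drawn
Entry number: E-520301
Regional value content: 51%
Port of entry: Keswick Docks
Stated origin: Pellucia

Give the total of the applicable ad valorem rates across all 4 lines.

99%

Line A: aluminium → VII.1; tubes → VII.1.2; hot-rolled → VII.1.2.2. Scheduled 20%. Javaros agreement on VII.1: CTH met → 11% available; preferential 11%. → 11%.
Line B: aluminium → VII.1; in bars → VII.1.3; cold-drawn → VII.1.3.1. Scheduled 35%. No special measure applies. → 35%.
Line C: aluminium → VII.1; flat-rolled → VII.1.1; cold-drawn → VII.1.1.3. Scheduled 5%. quota on VII.1.1.3 exhausted → over-quota 26%; Pellucia agreement on VII.1.1: RVC < 65%. → 26%.
Line D: copper → VII.3; wire → VII.3.2; cold-drawn → VII.3.2.2. Scheduled 27%. Pellucia agreement on VII.1.1: VII.3.2.2 not covered. → 27%.
Sum: 11% + 35% + 26% + 27% = 99%.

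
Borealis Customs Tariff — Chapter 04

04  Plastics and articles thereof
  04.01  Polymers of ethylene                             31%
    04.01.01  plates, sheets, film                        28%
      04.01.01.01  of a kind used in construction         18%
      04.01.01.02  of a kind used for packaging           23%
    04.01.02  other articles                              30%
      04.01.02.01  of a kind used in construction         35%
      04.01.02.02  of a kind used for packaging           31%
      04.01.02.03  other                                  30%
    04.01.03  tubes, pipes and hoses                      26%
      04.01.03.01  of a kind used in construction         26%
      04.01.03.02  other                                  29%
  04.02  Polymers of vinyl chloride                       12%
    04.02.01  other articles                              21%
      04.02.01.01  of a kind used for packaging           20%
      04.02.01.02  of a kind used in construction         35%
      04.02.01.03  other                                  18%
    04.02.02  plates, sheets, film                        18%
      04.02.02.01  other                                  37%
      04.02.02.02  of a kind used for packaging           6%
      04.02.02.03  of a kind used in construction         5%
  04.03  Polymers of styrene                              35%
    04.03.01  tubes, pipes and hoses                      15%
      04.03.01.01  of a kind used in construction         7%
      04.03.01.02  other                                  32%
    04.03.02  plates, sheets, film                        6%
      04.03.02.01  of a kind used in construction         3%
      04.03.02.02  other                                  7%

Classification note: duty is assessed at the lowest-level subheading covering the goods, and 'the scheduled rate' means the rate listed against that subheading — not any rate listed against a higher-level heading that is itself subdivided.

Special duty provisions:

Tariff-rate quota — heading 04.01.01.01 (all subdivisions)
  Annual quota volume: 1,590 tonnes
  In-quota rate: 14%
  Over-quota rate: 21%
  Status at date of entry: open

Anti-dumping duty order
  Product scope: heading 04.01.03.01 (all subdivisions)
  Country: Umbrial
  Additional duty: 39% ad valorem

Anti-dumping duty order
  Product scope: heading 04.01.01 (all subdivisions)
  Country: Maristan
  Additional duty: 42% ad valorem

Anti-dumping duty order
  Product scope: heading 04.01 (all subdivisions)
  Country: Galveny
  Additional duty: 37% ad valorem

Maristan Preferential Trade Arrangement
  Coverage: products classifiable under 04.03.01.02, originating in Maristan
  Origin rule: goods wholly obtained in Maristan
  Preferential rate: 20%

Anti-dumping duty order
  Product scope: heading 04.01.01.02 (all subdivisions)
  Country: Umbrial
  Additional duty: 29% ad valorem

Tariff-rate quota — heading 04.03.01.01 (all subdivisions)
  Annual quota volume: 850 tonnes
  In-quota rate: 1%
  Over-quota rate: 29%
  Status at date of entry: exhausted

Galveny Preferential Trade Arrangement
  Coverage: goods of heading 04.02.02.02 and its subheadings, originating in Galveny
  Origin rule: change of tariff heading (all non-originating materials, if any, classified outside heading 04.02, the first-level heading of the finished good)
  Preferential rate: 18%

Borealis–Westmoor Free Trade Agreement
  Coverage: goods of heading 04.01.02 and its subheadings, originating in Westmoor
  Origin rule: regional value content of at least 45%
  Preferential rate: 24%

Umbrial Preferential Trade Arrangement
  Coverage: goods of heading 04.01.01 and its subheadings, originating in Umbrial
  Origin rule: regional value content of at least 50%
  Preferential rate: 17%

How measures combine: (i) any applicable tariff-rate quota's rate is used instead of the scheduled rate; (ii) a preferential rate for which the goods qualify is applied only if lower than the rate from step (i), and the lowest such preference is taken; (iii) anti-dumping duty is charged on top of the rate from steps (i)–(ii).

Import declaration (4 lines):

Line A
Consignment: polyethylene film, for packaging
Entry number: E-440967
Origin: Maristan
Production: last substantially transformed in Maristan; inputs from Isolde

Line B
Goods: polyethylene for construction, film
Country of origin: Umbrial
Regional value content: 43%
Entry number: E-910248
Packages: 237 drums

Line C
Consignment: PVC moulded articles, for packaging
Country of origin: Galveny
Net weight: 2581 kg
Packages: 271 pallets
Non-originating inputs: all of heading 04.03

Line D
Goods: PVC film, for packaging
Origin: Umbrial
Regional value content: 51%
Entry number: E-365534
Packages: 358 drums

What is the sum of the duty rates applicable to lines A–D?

Line A: polyethylene → 04.01; film → 04.01.01; for packaging → 04.01.01.02. Scheduled 23%. Maristan agreement on 04.03.01.02: 04.01.01.02 not covered; anti-dumping (Maristan, 04.01.01): +42%; total 23% + 42% = 65%. → 65%.
Line B: polyethylene → 04.01; film → 04.01.01; for construction → 04.01.01.01. Scheduled 18%. quota on 04.01.01.01 open → in-quota 14%; Umbrial agreement on 04.01.01: RVC < 50%. → 14%.
Line C: PVC → 04.02; moulded articles → 04.02.01; for packaging → 04.02.01.01. Scheduled 20%. Galveny agreement on 04.02.02.02: 04.02.01.01 not covered. → 20%.
Line D: PVC → 04.02; film → 04.02.02; for packaging → 04.02.02.02. Scheduled 6%. Umbrial agreement on 04.01.01: 04.02.02.02 not covered. → 6%.
Sum: 65% + 14% + 20% + 6% = 105%.

105%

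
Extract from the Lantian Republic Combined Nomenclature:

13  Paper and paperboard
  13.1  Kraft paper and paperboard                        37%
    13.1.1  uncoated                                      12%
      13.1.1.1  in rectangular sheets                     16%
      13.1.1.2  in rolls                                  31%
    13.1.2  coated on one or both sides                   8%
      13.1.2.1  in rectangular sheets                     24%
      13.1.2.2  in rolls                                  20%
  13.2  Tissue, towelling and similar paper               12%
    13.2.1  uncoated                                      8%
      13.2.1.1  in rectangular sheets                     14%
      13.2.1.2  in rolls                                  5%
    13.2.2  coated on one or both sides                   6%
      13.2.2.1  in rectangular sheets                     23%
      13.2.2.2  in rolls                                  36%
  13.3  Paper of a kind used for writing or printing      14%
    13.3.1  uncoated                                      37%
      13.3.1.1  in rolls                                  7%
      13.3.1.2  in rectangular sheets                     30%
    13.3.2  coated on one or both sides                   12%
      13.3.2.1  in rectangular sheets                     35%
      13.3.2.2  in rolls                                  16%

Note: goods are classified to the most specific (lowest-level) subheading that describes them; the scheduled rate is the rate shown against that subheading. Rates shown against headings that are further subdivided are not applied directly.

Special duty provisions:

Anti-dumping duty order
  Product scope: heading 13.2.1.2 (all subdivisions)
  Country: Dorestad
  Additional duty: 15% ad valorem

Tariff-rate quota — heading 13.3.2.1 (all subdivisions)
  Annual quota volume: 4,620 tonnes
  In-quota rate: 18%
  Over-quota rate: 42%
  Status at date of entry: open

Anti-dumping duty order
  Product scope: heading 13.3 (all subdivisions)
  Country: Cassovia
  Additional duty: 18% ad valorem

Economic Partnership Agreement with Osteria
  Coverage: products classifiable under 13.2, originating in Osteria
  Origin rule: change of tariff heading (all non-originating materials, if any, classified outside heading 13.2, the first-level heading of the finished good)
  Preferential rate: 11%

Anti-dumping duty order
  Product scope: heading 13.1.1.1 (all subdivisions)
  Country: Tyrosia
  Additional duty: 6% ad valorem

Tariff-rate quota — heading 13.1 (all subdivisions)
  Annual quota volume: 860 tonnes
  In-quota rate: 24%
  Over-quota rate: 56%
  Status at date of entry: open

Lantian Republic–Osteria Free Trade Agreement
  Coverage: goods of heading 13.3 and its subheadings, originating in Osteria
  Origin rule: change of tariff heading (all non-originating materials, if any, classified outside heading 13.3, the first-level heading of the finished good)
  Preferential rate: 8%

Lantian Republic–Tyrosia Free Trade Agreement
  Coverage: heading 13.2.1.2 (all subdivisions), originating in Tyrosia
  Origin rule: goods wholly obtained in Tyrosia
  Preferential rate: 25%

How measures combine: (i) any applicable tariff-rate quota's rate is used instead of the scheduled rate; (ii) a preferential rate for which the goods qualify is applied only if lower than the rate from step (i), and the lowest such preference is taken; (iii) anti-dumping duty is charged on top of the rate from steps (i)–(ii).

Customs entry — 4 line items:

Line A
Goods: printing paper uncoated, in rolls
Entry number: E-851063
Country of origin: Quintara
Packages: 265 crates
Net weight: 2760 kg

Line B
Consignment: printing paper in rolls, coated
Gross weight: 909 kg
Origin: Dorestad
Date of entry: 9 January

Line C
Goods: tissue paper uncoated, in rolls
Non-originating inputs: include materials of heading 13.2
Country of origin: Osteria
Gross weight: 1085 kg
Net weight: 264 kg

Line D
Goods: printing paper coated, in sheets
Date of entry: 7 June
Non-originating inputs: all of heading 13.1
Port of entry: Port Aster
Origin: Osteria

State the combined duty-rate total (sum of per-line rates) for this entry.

Line A: printing paper → 13.3; uncoated → 13.3.1; in rolls → 13.3.1.1. Scheduled 7%. No special measure applies. → 7%.
Line B: printing paper → 13.3; coated → 13.3.2; in rolls → 13.3.2.2. Scheduled 16%. No special measure applies. → 16%.
Line C: tissue paper → 13.2; uncoated → 13.2.1; in rolls → 13.2.1.2. Scheduled 5%. Osteria agreement on 13.2: CTH not met; Osteria agreement on 13.3: 13.2.1.2 not covered. → 5%.
Line D: printing paper → 13.3; coated → 13.3.2; in sheets → 13.3.2.1. Scheduled 35%. quota on 13.3.2.1 open → in-quota 18%; Osteria agreement on 13.2: 13.3.2.1 not covered; Osteria agreement on 13.3: CTH met → 8% available; preferential 8%. → 8%.
Sum: 7% + 16% + 5% + 8% = 36%.

36%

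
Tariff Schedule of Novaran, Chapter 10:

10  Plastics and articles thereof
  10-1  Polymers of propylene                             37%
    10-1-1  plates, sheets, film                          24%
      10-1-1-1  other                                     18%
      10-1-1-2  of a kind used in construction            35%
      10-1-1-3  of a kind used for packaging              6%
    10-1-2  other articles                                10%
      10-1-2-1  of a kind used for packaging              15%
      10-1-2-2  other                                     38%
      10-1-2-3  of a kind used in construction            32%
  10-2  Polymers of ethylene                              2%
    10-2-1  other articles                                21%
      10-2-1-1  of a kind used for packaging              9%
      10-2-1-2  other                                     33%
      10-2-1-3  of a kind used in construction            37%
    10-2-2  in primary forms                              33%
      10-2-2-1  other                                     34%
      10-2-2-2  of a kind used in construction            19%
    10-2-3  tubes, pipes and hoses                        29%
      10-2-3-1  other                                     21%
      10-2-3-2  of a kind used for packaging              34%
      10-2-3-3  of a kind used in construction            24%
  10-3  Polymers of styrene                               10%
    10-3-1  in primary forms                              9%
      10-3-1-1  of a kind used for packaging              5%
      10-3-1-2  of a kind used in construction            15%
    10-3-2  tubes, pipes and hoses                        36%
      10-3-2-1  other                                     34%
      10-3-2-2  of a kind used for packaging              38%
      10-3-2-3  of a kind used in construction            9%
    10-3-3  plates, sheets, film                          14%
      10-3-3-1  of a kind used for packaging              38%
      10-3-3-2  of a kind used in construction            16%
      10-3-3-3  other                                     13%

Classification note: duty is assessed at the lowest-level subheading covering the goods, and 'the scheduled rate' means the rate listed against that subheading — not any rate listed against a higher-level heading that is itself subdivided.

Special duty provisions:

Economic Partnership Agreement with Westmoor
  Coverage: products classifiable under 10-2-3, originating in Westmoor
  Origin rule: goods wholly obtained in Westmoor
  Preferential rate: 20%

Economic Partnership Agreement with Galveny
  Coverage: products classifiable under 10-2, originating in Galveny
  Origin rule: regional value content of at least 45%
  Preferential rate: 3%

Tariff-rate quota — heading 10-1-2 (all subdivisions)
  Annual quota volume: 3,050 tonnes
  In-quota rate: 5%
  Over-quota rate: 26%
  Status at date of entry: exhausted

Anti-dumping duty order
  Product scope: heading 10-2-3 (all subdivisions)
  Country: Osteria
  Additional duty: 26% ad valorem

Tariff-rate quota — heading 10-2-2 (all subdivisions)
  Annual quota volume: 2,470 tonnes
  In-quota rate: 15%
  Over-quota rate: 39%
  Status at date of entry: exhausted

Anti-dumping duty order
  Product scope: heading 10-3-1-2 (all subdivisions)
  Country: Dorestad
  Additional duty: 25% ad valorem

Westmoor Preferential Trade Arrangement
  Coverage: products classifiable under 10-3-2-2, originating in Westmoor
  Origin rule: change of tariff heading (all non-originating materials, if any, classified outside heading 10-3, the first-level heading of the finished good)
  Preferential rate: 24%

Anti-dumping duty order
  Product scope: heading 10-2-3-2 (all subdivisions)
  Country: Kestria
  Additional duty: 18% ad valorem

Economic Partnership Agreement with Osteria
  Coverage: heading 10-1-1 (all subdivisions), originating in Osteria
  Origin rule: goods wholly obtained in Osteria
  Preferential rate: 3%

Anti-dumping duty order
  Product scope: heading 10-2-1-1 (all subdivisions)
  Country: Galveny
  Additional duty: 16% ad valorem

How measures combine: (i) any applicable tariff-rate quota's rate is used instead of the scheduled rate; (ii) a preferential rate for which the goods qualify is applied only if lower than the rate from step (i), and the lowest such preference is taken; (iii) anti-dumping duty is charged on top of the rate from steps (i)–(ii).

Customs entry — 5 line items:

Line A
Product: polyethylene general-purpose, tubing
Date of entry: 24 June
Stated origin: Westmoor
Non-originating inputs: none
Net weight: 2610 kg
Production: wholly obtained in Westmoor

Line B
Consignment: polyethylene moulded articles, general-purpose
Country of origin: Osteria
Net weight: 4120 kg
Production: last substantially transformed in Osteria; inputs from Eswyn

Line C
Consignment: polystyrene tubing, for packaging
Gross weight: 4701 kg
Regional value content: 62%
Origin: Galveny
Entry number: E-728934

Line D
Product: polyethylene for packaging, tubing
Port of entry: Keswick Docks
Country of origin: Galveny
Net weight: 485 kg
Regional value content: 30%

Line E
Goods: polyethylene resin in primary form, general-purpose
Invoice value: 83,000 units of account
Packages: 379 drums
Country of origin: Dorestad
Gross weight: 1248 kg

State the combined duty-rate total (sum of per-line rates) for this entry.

Line A: polyethylene → 10-2; tubing → 10-2-3; general-purpose → 10-2-3-1. Scheduled 21%. Westmoor agreement on 10-2-3: wholly obtained → 20% available; Westmoor agreement on 10-3-2-2: 10-2-3-1 not covered; preferential 20%. → 20%.
Line B: polyethylene → 10-2; moulded articles → 10-2-1; general-purpose → 10-2-1-2. Scheduled 33%. Osteria agreement on 10-1-1: 10-2-1-2 not covered. → 33%.
Line C: polystyrene → 10-3; tubing → 10-3-2; for packaging → 10-3-2-2. Scheduled 38%. Galveny agreement on 10-2: 10-3-2-2 not covered. → 38%.
Line D: polyethylene → 10-2; tubing → 10-2-3; for packaging → 10-2-3-2. Scheduled 34%. Galveny agreement on 10-2: RVC < 45%. → 34%.
Line E: polyethylene → 10-2; resin in primary form → 10-2-2; general-purpose → 10-2-2-1. Scheduled 34%. quota on 10-2-2 exhausted → over-quota 39%. → 39%.
Sum: 20% + 33% + 38% + 34% + 39% = 164%.

164%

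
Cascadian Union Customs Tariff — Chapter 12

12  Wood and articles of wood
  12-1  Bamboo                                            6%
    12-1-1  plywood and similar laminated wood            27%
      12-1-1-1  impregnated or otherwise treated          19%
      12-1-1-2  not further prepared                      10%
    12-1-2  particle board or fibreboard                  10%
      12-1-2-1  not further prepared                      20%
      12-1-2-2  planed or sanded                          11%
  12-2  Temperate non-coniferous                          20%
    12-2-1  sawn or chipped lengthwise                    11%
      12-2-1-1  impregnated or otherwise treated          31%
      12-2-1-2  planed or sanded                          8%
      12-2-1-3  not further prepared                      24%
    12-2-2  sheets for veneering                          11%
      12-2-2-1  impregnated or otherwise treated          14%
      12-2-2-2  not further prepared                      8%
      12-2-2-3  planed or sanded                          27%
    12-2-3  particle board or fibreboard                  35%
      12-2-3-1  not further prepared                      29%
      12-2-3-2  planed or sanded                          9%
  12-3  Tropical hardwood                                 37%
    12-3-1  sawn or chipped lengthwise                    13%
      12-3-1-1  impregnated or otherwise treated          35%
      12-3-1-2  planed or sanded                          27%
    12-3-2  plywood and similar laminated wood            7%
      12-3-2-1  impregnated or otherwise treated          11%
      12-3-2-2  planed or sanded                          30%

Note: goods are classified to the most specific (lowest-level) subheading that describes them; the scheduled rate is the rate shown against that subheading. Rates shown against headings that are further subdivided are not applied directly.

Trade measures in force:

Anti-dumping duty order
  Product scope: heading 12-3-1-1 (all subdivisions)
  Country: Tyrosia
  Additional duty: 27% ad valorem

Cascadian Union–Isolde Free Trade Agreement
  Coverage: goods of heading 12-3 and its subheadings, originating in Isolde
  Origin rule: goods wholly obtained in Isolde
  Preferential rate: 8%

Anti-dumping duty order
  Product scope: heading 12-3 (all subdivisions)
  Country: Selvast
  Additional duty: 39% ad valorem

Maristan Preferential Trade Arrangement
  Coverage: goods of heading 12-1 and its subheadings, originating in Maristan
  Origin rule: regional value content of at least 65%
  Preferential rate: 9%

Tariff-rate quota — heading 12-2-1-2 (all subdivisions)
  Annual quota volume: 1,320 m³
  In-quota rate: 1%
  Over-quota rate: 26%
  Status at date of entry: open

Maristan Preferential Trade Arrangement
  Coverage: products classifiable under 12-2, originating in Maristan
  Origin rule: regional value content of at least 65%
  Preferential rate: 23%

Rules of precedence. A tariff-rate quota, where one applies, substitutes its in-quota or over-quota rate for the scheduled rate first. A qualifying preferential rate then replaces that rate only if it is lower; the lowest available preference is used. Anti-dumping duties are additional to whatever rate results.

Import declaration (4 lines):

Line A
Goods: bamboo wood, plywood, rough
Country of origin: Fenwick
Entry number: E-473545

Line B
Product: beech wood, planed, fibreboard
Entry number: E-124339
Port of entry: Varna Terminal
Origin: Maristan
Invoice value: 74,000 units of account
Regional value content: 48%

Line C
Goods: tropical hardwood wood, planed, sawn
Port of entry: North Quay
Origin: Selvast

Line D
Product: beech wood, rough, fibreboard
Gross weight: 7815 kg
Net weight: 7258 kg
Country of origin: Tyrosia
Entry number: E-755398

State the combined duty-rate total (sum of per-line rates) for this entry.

114%

Line A: bamboo → 12-1; plywood → 12-1-1; rough → 12-1-1-2. Scheduled 10%. No special measure applies. → 10%.
Line B: beech → 12-2; fibreboard → 12-2-3; planed → 12-2-3-2. Scheduled 9%. Maristan agreement on 12-1: 12-2-3-2 not covered; Maristan agreement on 12-2: RVC < 65%. → 9%.
Line C: tropical hardwood → 12-3; sawn → 12-3-1; planed → 12-3-1-2. Scheduled 27%. anti-dumping (Selvast, 12-3): +39%; total 27% + 39% = 66%. → 66%.
Line D: beech → 12-2; fibreboard → 12-2-3; rough → 12-2-3-1. Scheduled 29%. No special measure applies. → 29%.
Sum: 10% + 9% + 66% + 29% = 114%.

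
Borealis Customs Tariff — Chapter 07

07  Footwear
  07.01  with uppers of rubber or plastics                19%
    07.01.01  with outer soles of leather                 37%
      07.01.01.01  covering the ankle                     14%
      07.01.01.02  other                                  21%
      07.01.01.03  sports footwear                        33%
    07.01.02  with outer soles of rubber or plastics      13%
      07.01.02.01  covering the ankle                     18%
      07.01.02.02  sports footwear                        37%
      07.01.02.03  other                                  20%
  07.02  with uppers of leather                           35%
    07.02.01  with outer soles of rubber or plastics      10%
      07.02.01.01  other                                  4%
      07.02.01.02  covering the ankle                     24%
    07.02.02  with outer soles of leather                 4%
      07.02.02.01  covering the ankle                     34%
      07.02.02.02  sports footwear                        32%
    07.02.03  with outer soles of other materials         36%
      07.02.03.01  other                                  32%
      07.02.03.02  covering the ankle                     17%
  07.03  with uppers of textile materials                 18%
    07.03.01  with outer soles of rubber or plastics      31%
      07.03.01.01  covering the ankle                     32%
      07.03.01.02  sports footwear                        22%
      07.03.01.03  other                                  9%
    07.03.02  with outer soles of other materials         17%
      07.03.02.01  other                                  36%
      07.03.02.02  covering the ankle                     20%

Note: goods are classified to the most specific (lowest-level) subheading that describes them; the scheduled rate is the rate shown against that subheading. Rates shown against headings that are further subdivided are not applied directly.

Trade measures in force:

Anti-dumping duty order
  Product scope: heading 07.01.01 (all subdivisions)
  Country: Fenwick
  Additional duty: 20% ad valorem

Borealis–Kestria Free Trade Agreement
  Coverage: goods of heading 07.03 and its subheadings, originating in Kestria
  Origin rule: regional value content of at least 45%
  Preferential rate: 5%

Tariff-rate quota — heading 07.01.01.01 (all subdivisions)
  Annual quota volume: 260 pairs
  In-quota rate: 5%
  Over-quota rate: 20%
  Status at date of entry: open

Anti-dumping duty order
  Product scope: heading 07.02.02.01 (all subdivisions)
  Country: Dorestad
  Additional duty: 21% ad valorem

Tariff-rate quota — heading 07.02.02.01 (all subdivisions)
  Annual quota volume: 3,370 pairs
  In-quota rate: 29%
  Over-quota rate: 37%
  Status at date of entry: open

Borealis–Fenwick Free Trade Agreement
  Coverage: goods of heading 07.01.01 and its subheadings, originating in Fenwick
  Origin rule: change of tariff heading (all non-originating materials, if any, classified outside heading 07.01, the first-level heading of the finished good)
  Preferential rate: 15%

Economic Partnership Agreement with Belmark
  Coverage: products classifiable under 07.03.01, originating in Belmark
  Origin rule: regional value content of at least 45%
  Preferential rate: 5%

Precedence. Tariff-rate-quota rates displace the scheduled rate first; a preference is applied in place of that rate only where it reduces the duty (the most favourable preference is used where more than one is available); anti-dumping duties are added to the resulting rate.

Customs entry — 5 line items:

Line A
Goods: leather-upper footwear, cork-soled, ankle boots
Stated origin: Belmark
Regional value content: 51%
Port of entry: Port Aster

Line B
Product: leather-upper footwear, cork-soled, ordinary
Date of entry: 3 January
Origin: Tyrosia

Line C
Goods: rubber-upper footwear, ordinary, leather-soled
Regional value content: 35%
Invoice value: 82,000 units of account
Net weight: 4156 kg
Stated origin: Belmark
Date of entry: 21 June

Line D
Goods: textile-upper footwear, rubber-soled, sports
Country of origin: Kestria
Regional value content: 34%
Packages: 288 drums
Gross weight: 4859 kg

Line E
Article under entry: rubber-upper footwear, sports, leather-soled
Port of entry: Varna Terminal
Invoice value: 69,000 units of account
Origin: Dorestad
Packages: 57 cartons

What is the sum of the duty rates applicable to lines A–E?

125%

Line A: leather-upper → 07.02; cork-soled → 07.02.03; ankle boots → 07.02.03.02. Scheduled 17%. Belmark agreement on 07.03.01: 07.02.03.02 not covered. → 17%.
Line B: leather-upper → 07.02; cork-soled → 07.02.03; ordinary → 07.02.03.01. Scheduled 32%. No special measure applies. → 32%.
Line C: rubber-upper → 07.01; leather-soled → 07.01.01; ordinary → 07.01.01.02. Scheduled 21%. Belmark agreement on 07.03.01: 07.01.01.02 not covered. → 21%.
Line D: textile-upper → 07.03; rubber-soled → 07.03.01; sports → 07.03.01.02. Scheduled 22%. Kestria agreement on 07.03: RVC < 45%. → 22%.
Line E: rubber-upper → 07.01; leather-soled → 07.01.01; sports → 07.01.01.03. Scheduled 33%. No special measure applies. → 33%.
Sum: 17% + 32% + 21% + 22% + 33% = 125%.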